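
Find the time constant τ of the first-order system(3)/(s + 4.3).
First-order system: τ = -1/pole. Pole = -4.3. τ = -1/(-4.3) = 0.2326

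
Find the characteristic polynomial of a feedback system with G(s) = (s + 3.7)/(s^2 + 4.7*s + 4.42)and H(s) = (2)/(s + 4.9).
Characteristic poly = G_den * H_den + G_num * H_num = (s^3 + 9.6*s^2 + 27.45*s + 21.658) + (2*s + 7.4) = s^3 + 9.6*s^2 + 29.45*s + 29.058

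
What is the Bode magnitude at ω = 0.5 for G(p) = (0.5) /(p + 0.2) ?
Substitute p = j*0.5: G(j0.5) = 0.344828 - 0.862069j.
|G(j0.5)| = sqrt(Re² + Im²) = 0.9285.
20*log₁₀(0.9285) = -0.64 dB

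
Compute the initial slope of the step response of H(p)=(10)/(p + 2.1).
IVT: y'(0⁺) = lim_{p→∞} p²·Y(p) = lim_{p→∞} p·H(p).
deg(num) = 0, deg(den) = 1, relative degree = 1, so p·H(p) → (leading num)/(leading den) = 10/1 = 10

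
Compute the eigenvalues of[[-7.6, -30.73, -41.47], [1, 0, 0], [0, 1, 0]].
Eigenvalues solve det(λI - A) = 0.
Characteristic polynomial: λ^3 + 7.6*λ^2 + 30.73*λ + 41.47 = 0.
Factor: (λ + 2.2)(λ^2 + 5.4*λ + 18.85) = 0.
Roots: -2.2, -2.7 + 3.4j, -2.7 - 3.4j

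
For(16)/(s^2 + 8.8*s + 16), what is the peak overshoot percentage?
Standard form: ωn²/(s²+2ζωn·s+ωn²) → ωn = 4, ζ = 1.1.
ζ ≥ 1, so the response is non-oscillatory: peak overshoot = 0%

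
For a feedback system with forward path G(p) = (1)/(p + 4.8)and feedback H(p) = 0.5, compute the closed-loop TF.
Closed-loop T = G/(1+GH).
Numerator: G_num * H_den = 1.
Denominator: G_den * H_den + G_num * H_num = (p + 4.8) + (0.5) = p + 5.3.
T(p) = (1)/(p + 5.3)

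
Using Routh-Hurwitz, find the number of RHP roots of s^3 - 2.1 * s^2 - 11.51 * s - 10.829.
Routh array:
s^3: [1, -11.51]; s^2: [-2.1, -10.829]; s^1: [-16.6667]; s^0: [-10.829]
First column: [1, -2.1, -16.6667, -10.829]. Sign changes = RHP roots = 1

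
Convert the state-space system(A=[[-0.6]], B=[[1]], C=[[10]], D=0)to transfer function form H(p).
H(p) = C(pI - A)⁻¹B + D.
Characteristic polynomial det(pI - A) = p + 0.6.
Numerator from C·adj(pI-A)·B + D·det(pI-A) = 10.
H(p) = (10)/(p + 0.6)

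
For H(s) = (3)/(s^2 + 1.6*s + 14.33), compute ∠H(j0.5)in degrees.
Substitute s = j*0.5: H(j0.5) = 0.212383 - 0.0120672j.
∠H(j0.5) = atan2(Im, Re) = atan2(-0.0120672, 0.212383) = -3.25°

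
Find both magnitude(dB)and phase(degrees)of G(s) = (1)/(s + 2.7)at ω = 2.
Substitute s = j*2: G(j2) = 0.23915 - 0.177148j.
|G| = 20*log₁₀(sqrt(Re²+Im²)) = -10.53 dB.
∠G = atan2(Im, Re) = -36.53°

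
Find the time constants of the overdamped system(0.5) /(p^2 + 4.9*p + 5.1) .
Overdamped: real poles at -3.4, -1.5. τ = -1/pole → τ₁ = 0.2941, τ₂ = 0.6667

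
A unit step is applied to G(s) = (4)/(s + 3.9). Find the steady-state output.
FVT: lim_{t→∞} y(t) = lim_{s→0} s*Y(s) where Y(s) = G(s)/s.
= lim_{s→0} G(s) = G(0) = num(0)/den(0) = 4/3.9 = 1.026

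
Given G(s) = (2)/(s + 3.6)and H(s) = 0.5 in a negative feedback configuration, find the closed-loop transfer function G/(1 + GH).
Closed-loop T = G/(1+GH).
Numerator: G_num * H_den = 2.
Denominator: G_den * H_den + G_num * H_num = (s + 3.6) + (1) = s + 4.6.
T(s) = (2)/(s + 4.6)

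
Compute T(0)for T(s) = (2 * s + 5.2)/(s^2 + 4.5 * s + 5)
DC gain = T(0) = num(0)/den(0) = 5.2/5 = 1.04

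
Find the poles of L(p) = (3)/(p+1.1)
Set denominator = 0: p + 1.1 = 0 → Poles: -1.1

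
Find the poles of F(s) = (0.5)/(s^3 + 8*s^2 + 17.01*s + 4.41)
Set denominator = 0: s^3 + 8*s^2 + 17.01*s + 4.41 = (s + 0.3)(s + 3.5)(s + 4.2) = 0 → Poles: -0.3, -3.5, -4.2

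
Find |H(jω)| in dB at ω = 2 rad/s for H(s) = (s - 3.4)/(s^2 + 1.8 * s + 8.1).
Substitute s = j*2: H(j2) = -0.226402 + 0.686597j.
|H(j2)| = sqrt(Re² + Im²) = 0.723.
20*log₁₀(0.723) = -2.82 dB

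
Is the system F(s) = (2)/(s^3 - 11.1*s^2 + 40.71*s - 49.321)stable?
Denominator: s^3 - 11.1*s^2 + 40.71*s - 49.321 = (s - 3.1)(s - 4.3)(s - 3.7). Poles: 3.1, 3.7, 4.3. All Re(p)<0: No (unstable)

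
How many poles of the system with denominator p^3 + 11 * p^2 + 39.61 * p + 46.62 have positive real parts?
p^3 + 11*p^2 + 39.61*p + 46.62 = (p + 4.5)(p + 2.8)(p + 3.7). Poles: -2.8, -3.7, -4.5. RHP poles (Re>0): 0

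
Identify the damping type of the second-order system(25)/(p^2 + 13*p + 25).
Standard form: ωn²/(p²+2ζωn·p+ωn²) gives ωn=5, ζ=1.3.
Overdamped (ζ = 1.3 > 1)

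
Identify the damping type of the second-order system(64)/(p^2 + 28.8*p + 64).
Standard form: ωn²/(p²+2ζωn·p+ωn²) gives ωn=8, ζ=1.8.
Overdamped (ζ = 1.8 > 1)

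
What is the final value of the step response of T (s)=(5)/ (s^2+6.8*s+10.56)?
FVT: lim_{t→∞} y(t) = lim_{s→0} s*Y(s) where Y(s) = T(s)/s.
= lim_{s→0} T(s) = T(0) = num(0)/den(0) = 5/10.56 = 0.4735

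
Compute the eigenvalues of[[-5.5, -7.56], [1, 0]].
Eigenvalues solve det(λI - A) = 0.
Characteristic polynomial: λ^2 + 5.5*λ + 7.56 = 0.
Factor: (λ + 2.8)(λ + 2.7) = 0.
Roots: -2.7, -2.8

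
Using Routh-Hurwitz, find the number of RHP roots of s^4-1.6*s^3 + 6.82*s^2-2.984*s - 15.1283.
Routh array:
s^4: [1, 6.82, -15.1283]; s^3: [-1.6, -2.984]; s^2: [4.955, -15.1283]; s^1: [-7.86902]; s^0: [-15.1283]
First column: [1, -1.6, 4.955, -7.86902, -15.1283]. Sign changes = RHP roots = 3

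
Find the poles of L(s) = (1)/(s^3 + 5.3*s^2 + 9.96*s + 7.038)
Set denominator = 0: s^3 + 5.3*s^2 + 9.96*s + 7.038 = (s + 2.3)(s^2 + 3*s + 3.06) = 0 → Poles: -1.5 + 0.9j, -1.5 - 0.9j, -2.3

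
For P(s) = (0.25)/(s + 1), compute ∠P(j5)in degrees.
Substitute s = j*5: P(j5) = 0.00961538 - 0.0480769j.
∠P(j5) = atan2(Im, Re) = atan2(-0.0480769, 0.00961538) = -78.69°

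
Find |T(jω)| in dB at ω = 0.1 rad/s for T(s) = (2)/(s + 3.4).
Substitute s = j*0.1: T(j0.1) = 0.587727 - 0.0172861j.
|T(j0.1)| = sqrt(Re² + Im²) = 0.588.
20*log₁₀(0.588) = -4.61 dB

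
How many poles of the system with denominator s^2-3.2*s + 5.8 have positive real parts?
Poles: 1.6 + 1.8j, 1.6 - 1.8j. RHP poles (Re>0): 2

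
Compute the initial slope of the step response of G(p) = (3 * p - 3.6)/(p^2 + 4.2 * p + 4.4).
IVT: y'(0⁺) = lim_{p→∞} p²·Y(p) = lim_{p→∞} p·G(p).
deg(num) = 1, deg(den) = 2, relative degree = 1, so p·G(p) → (leading num)/(leading den) = 3/1 = 3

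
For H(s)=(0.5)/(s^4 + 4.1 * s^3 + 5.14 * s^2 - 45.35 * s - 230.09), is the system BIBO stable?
Denominator: s^4 + 4.1*s^3 + 5.14*s^2 - 45.35*s - 230.09 = (s - 3.5)(s + 3.8)(s^2 + 3.8*s + 17.3). Poles: -1.9 + 3.7j, -1.9 - 3.7j, -3.8, 3.5. All Re(p)<0: No (unstable)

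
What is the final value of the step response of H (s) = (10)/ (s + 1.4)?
FVT: lim_{t→∞} y(t) = lim_{s→0} s*Y(s) where Y(s) = H(s)/s.
= lim_{s→0} H(s) = H(0) = num(0)/den(0) = 10/1.4 = 7.143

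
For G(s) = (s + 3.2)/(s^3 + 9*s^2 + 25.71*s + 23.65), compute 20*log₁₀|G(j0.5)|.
Substitute s = j*0.5: G(j0.5) = 0.120715 - 0.0484442j.
|G(j0.5)| = sqrt(Re² + Im²) = 0.1301.
20*log₁₀(0.1301) = -17.72 dB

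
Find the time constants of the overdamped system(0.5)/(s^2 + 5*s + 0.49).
Overdamped: real poles at -4.9, -0.1. τ = -1/pole → τ₁ = 0.2041, τ₂ = 10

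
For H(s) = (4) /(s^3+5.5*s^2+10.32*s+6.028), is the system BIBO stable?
Denominator: s^3 + 5.5*s^2 + 10.32*s + 6.028 = (s + 1.1)(s^2 + 4.4*s + 5.48). Poles: -1.1, -2.2 + 0.8j, -2.2 - 0.8j. All Re(p)<0: Yes (stable)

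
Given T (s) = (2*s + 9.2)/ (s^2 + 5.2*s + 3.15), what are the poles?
Set denominator = 0: s^2 + 5.2*s + 3.15 = (s + 4.5)(s + 0.7) = 0 → Poles: -0.7, -4.5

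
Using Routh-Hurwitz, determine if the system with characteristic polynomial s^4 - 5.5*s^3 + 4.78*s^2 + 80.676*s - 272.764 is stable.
Routh array:
s^4: [1, 4.78, -272.764]; s^3: [-5.5, 80.676]; s^2: [19.4484, -272.764]; s^1: [3.5383]; s^0: [-272.764]
First column: [1, -5.5, 19.4484, 3.5383, -272.764]. Sign changes = 3.
No, unstable (3 RHP root(s))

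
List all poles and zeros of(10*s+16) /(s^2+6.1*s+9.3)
Set denominator = 0: s^2 + 6.1*s + 9.3 = (s + 3)(s + 3.1) = 0 → Poles: -3, -3.1
Set numerator = 0: 10*s + 16 = 0 → Zeros: -1.6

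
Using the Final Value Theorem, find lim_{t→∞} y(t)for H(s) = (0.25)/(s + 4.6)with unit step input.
FVT: lim_{t→∞} y(t) = lim_{s→0} s*Y(s) where Y(s) = H(s)/s.
= lim_{s→0} H(s) = H(0) = num(0)/den(0) = 0.25/4.6 = 0.05435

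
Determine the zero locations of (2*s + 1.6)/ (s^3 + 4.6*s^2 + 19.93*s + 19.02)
Set numerator = 0: 2*s + 1.6 = 0 → Zeros: -0.8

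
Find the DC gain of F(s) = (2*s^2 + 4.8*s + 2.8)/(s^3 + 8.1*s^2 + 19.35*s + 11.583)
DC gain = F(0) = num(0)/den(0) = 2.8/11.583 = 0.2417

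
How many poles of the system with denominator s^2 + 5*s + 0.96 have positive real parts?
s^2 + 5*s + 0.96 = (s + 4.8)(s + 0.2). Poles: -0.2, -4.8. RHP poles (Re>0): 0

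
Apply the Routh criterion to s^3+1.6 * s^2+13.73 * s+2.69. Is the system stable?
Routh array:
s^3: [1, 13.73]; s^2: [1.6, 2.69]; s^1: [12.04875]; s^0: [2.69]
First column: [1, 1.6, 12.04875, 2.69]. Sign changes = 0.
Yes, stable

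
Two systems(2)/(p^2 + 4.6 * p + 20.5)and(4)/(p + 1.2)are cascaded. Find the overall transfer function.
Series: H = H₁ · H₂ = (n₁·n₂)/(d₁·d₂).
Num: n₁·n₂ = 8. Den: d₁·d₂ = p^3 + 5.8*p^2 + 26.02*p + 24.6.
H(p) = (8)/(p^3 + 5.8*p^2 + 26.02*p + 24.6)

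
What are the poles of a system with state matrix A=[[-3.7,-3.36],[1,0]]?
Eigenvalues solve det(λI - A) = 0.
Characteristic polynomial: λ^2 + 3.7*λ + 3.36 = 0.
Factor: (λ + 1.6)(λ + 2.1) = 0.
Roots: -1.6, -2.1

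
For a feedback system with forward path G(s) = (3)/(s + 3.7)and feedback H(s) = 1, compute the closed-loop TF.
Closed-loop T = G/(1+GH).
Numerator: G_num * H_den = 3.
Denominator: G_den * H_den + G_num * H_num = (s + 3.7) + (3) = s + 6.7.
T(s) = (3)/(s + 6.7)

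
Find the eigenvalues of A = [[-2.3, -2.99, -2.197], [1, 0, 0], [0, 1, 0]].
Eigenvalues solve det(λI - A) = 0.
Characteristic polynomial: λ^3 + 2.3*λ^2 + 2.99*λ + 2.197 = 0.
Factor: (λ + 1.3)(λ^2 + λ + 1.69) = 0.
Roots: -0.5 + 1.2j, -0.5 - 1.2j, -1.3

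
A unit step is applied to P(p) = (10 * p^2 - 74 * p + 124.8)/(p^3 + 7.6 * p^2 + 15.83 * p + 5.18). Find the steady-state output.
FVT: lim_{t→∞} y(t) = lim_{p→0} p*Y(p) where Y(p) = P(p)/p.
= lim_{p→0} P(p) = P(0) = num(0)/den(0) = 124.8/5.18 = 24.09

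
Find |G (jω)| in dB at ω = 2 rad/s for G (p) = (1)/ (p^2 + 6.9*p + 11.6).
Substitute p = j*2: G(j2) = 0.0306205 - 0.0556003j.
|G(j2)| = sqrt(Re² + Im²) = 0.06347.
20*log₁₀(0.06347) = -23.95 dB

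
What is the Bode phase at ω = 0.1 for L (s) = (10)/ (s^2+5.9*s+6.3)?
Substitute s = j*0.1: L(j0.1) = 1.57596 - 0.147824j.
∠L(j0.1) = atan2(Im, Re) = atan2(-0.147824, 1.57596) = -5.36°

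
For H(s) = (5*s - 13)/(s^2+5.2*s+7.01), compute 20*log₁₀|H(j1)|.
Substitute s = j*1: H(j1) = -0.825363 + 1.54607j.
|H(j1)| = sqrt(Re² + Im²) = 1.753.
20*log₁₀(1.753) = 4.87 dB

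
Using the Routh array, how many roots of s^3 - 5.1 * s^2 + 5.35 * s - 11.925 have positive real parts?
Routh array:
s^3: [1, 5.35]; s^2: [-5.1, -11.925]; s^1: [3.01176]; s^0: [-11.925]
First column: [1, -5.1, 3.01176, -11.925]. Sign changes = RHP roots = 3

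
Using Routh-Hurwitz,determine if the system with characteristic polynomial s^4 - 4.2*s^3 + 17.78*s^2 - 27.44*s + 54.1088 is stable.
Routh array:
s^4: [1, 17.78, 54.1088]; s^3: [-4.2, -27.44]; s^2: [11.2467, 54.1088]; s^1: [-7.23339]; s^0: [54.1088]
First column: [1, -4.2, 11.2467, -7.23339, 54.1088]. Sign changes = 4.
No, unstable (4 RHP root(s))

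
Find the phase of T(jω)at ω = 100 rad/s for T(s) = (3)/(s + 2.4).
Substitute s = j*100: T(j100) = 0.000719586 - 0.0299827j.
∠T(j100) = atan2(Im, Re) = atan2(-0.0299827, 0.000719586) = -88.63°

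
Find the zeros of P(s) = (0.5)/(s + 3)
Numerator is a nonzero constant (0.5) → Zeros: none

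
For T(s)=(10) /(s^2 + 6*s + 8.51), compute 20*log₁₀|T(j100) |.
Substitute s = j*100: T(j100) = -0.000997255 - 5.98863e-05j.
|T(j100)| = sqrt(Re² + Im²) = 0.0009991.
20*log₁₀(0.0009991) = -60.01 dB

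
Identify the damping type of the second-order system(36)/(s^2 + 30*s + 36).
Standard form: ωn²/(s²+2ζωn·s+ωn²) gives ωn=6, ζ=2.5.
Overdamped (ζ = 2.5 > 1)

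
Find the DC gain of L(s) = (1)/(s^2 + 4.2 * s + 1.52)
DC gain = L(0) = num(0)/den(0) = 1/1.52 = 0.6579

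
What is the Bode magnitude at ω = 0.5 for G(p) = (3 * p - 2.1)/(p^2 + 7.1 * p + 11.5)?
Substitute p = j*0.5: G(j0.5) = -0.131499 + 0.174828j.
|G(j0.5)| = sqrt(Re² + Im²) = 0.2188.
20*log₁₀(0.2188) = -13.20 dB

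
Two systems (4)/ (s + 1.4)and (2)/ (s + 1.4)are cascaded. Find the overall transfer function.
Series: H = H₁ · H₂ = (n₁·n₂)/(d₁·d₂).
Num: n₁·n₂ = 8. Den: d₁·d₂ = s^2 + 2.8*s + 1.96.
H(s) = (8)/(s^2 + 2.8*s + 1.96)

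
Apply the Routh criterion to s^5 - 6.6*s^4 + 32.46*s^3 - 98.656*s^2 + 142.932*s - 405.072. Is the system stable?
Routh array:
s^5: [1, 32.46, 142.932]; s^4: [-6.6, -98.656, -405.072]; s^3: [17.5121, 81.5575]; s^2: [-67.9185, -405.072]; s^1: [-22.8864]; s^0: [-405.072]
First column: [1, -6.6, 17.5121, -67.9185, -22.8864, -405.072]. Sign changes = 3.
No, unstable (3 RHP root(s))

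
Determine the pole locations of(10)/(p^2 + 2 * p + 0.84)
Set denominator = 0: p^2 + 2*p + 0.84 = (p + 1.4)(p + 0.6) = 0 → Poles: -0.6, -1.4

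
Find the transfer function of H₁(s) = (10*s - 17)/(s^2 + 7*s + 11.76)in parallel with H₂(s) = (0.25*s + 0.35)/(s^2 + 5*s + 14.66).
Parallel: H = H₁ + H₂ = (n₁·d₂ + n₂·d₁)/(d₁·d₂).
n₁·d₂ = 10*s^3 + 33*s^2 + 61.6*s - 249.22. n₂·d₁ = 0.25*s^3 + 2.1*s^2 + 5.39*s + 4.116. Sum = 10.25*s^3 + 35.1*s^2 + 66.99*s - 245.104. d₁·d₂ = s^4 + 12*s^3 + 61.42*s^2 + 161.42*s + 172.4016.
H(s) = (10.25*s^3 + 35.1*s^2 + 66.99*s - 245.104)/(s^4 + 12*s^3 + 61.42*s^2 + 161.42*s + 172.4016)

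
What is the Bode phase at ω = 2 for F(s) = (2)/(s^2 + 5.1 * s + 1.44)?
Substitute s = j*2: F(j2) = -0.0462956 - 0.184459j.
∠F(j2) = atan2(Im, Re) = atan2(-0.184459, -0.0462956) = -104.09°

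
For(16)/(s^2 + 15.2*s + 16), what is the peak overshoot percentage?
Standard form: ωn²/(s²+2ζωn·s+ωn²) → ωn = 4, ζ = 1.9.
ζ ≥ 1, so the response is non-oscillatory: peak overshoot = 0%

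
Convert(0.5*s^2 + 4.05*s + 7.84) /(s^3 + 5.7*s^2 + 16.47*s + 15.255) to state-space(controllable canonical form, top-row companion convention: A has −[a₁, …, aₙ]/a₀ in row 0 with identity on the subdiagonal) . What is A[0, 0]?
Reachable canonical form for den = s^3 + 5.7*s^2 + 16.47*s + 15.255: top row of A = -[a₁,a₂,...,aₙ]/a₀, ones on the subdiagonal, zeros elsewhere.
A = [[-5.7, -16.47, -15.255], [1, 0, 0], [0, 1, 0]].
A[0,0] = -5.7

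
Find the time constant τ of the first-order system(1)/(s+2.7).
First-order system: τ = -1/pole. Pole = -2.7. τ = -1/(-2.7) = 0.3704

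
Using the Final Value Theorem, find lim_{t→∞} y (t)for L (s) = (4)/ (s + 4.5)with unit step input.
FVT: lim_{t→∞} y(t) = lim_{s→0} s*Y(s) where Y(s) = L(s)/s.
= lim_{s→0} L(s) = L(0) = num(0)/den(0) = 4/4.5 = 0.8889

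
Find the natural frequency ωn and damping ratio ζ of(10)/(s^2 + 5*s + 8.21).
Underdamped: complex pole -2.5 + 1.4j. ωn = |pole| = 2.865, ζ = -Re(pole)/ωn = 0.8725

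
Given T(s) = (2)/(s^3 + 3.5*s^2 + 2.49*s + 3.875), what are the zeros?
Numerator is a nonzero constant (2) → Zeros: none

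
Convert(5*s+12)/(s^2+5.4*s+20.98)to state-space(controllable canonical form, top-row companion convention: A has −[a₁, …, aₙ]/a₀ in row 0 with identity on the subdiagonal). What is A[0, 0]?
Reachable canonical form for den = s^2 + 5.4*s + 20.98: top row of A = -[a₁,a₂,...,aₙ]/a₀, ones on the subdiagonal, zeros elsewhere.
A = [[-5.4, -20.98], [1, 0]].
A[0,0] = -5.4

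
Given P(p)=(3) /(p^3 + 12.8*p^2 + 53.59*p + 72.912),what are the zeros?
Numerator is a nonzero constant (3) → Zeros: none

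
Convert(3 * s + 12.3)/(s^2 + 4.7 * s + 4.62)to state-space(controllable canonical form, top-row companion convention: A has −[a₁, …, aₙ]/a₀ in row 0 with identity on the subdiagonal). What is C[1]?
Reachable canonical form: C = numerator coefficients (right-aligned, zero-padded to length n).
num = 3*s + 12.3, C = [[3, 12.3]].
C[1] = 12.3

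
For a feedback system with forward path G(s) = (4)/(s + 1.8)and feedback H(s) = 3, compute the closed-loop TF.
Closed-loop T = G/(1+GH).
Numerator: G_num * H_den = 4.
Denominator: G_den * H_den + G_num * H_num = (s + 1.8) + (12) = s + 13.8.
T(s) = (4)/(s + 13.8)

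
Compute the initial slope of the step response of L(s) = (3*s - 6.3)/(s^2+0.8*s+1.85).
IVT: y'(0⁺) = lim_{s→∞} s²·Y(s) = lim_{s→∞} s·L(s).
deg(num) = 1, deg(den) = 2, relative degree = 1, so s·L(s) → (leading num)/(leading den) = 3/1 = 3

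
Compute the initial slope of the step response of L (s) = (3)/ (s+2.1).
IVT: y'(0⁺) = lim_{s→∞} s²·Y(s) = lim_{s→∞} s·L(s).
deg(num) = 0, deg(den) = 1, relative degree = 1, so s·L(s) → (leading num)/(leading den) = 3/1 = 3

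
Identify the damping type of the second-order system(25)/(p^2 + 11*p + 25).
Standard form: ωn²/(p²+2ζωn·p+ωn²) gives ωn=5, ζ=1.1.
Overdamped (ζ = 1.1 > 1)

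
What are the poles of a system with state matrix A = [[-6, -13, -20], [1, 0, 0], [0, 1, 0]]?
Eigenvalues solve det(λI - A) = 0.
Characteristic polynomial: λ^3 + 6*λ^2 + 13*λ + 20 = 0.
Factor: (λ + 4)(λ^2 + 2*λ + 5) = 0.
Roots: -1 + 2j, -1 - 2j, -4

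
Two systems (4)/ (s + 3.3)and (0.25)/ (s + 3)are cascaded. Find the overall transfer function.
Series: H = H₁ · H₂ = (n₁·n₂)/(d₁·d₂).
Num: n₁·n₂ = 1. Den: d₁·d₂ = s^2 + 6.3*s + 9.9.
H(s) = (1)/(s^2 + 6.3*s + 9.9)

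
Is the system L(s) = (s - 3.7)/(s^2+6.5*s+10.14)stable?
Denominator: s^2 + 6.5*s + 10.14 = (s + 3.9)(s + 2.6). Poles: -2.6, -3.9. All Re(p)<0: Yes (stable)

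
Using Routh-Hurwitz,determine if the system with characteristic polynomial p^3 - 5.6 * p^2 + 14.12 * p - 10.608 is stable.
Routh array:
p^3: [1, 14.12]; p^2: [-5.6, -10.608]; p^1: [12.2257]; p^0: [-10.608]
First column: [1, -5.6, 12.2257, -10.608]. Sign changes = 3.
No, unstable (3 RHP root(s))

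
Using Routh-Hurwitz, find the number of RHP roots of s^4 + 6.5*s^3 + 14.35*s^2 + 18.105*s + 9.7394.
Routh array:
s^4: [1, 14.35, 9.7394]; s^3: [6.5, 18.105]; s^2: [11.5646, 9.7394]; s^1: [12.6309]; s^0: [9.7394]
First column: [1, 6.5, 11.5646, 12.6309, 9.7394]. Sign changes = RHP roots = 0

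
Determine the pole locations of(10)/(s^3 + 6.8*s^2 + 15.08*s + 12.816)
Set denominator = 0: s^3 + 6.8*s^2 + 15.08*s + 12.816 = (s + 3.6)(s^2 + 3.2*s + 3.56) = 0 → Poles: -1.6 + 1j, -1.6 - 1j, -3.6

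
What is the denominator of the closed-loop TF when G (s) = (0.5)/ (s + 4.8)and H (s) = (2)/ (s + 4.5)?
Characteristic poly = G_den * H_den + G_num * H_num = (s^2 + 9.3*s + 21.6) + (1) = s^2 + 9.3*s + 22.6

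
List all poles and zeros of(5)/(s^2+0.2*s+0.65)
Set denominator = 0: s^2 + 0.2*s + 0.65 = 0 → Poles: -0.1 + 0.8j, -0.1 - 0.8j
Numerator is a nonzero constant (5) → Zeros: none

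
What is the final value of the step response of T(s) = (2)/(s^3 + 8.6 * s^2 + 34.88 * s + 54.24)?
FVT: lim_{t→∞} y(t) = lim_{s→0} s*Y(s) where Y(s) = T(s)/s.
= lim_{s→0} T(s) = T(0) = num(0)/den(0) = 2/54.24 = 0.03687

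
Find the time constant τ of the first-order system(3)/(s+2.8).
First-order system: τ = -1/pole. Pole = -2.8. τ = -1/(-2.8) = 0.3571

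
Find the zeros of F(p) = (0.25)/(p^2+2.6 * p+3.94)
Numerator is a nonzero constant (0.25) → Zeros: none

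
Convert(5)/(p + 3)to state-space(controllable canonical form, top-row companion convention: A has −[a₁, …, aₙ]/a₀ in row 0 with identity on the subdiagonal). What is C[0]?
Reachable canonical form: C = numerator coefficients (right-aligned, zero-padded to length n).
num = 5, C = [[5]].
C[0] = 5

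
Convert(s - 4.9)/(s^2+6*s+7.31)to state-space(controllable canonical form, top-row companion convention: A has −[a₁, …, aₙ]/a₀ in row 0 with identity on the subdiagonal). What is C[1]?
Reachable canonical form: C = numerator coefficients (right-aligned, zero-padded to length n).
num = s - 4.9, C = [[1, -4.9]].
C[1] = -4.9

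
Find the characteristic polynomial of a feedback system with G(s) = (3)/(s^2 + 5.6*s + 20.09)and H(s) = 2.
Characteristic poly = G_den * H_den + G_num * H_num = (s^2 + 5.6*s + 20.09) + (6) = s^2 + 5.6*s + 26.09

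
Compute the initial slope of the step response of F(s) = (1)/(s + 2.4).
IVT: y'(0⁺) = lim_{s→∞} s²·Y(s) = lim_{s→∞} s·F(s).
deg(num) = 0, deg(den) = 1, relative degree = 1, so s·F(s) → (leading num)/(leading den) = 1/1 = 1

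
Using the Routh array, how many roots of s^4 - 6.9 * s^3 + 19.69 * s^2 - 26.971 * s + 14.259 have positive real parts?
Routh array:
s^4: [1, 19.69, 14.259]; s^3: [-6.9, -26.971]; s^2: [15.7812, 14.259]; s^1: [-20.7365]; s^0: [14.259]
First column: [1, -6.9, 15.7812, -20.7365, 14.259]. Sign changes = RHP roots = 4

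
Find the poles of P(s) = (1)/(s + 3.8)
Set denominator = 0: s + 3.8 = 0 → Poles: -3.8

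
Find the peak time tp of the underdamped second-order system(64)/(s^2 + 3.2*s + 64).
Standard form: ωn²/(s²+2ζωn·s+ωn²) → ωn = 8, ζ = 0.2.
ωd = ωn·√(1-ζ²) = 8·√(1-0.2²) = 7.838.
tp = π/ωd = π/7.838 = 0.4008 s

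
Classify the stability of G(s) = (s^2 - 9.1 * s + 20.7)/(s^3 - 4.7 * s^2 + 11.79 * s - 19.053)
Denominator: s^3 - 4.7*s^2 + 11.79*s - 19.053 = (s - 2.9)(s^2 - 1.8*s + 6.57). Poles: 0.9 + 2.4j, 0.9 - 2.4j, 2.9. Unstable (3 pole(s) in RHP)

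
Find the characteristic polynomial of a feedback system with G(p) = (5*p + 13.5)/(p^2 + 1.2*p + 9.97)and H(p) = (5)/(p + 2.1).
Characteristic poly = G_den * H_den + G_num * H_num = (p^3 + 3.3*p^2 + 12.49*p + 20.937) + (25*p + 67.5) = p^3 + 3.3*p^2 + 37.49*p + 88.437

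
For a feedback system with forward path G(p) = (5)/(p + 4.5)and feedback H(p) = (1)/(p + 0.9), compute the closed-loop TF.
Closed-loop T = G/(1+GH).
Numerator: G_num * H_den = 5*p + 4.5.
Denominator: G_den * H_den + G_num * H_num = (p^2 + 5.4*p + 4.05) + (5) = p^2 + 5.4*p + 9.05.
T(p) = (5*p + 4.5)/(p^2 + 5.4*p + 9.05)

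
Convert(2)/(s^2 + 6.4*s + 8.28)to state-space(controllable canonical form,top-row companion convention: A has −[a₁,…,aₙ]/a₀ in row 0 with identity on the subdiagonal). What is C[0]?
Reachable canonical form: C = numerator coefficients (right-aligned, zero-padded to length n).
num = 2, C = [[0, 2]].
C[0] = 0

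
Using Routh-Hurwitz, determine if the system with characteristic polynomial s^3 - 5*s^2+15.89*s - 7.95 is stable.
Routh array:
s^3: [1, 15.89]; s^2: [-5, -7.95]; s^1: [14.3]; s^0: [-7.95]
First column: [1, -5, 14.3, -7.95]. Sign changes = 3.
No, unstable (3 RHP root(s))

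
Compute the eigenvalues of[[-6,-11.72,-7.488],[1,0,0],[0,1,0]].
Eigenvalues solve det(λI - A) = 0.
Characteristic polynomial: λ^3 + 6*λ^2 + 11.72*λ + 7.488 = 0.
Factor: (λ + 1.8)(λ + 1.6)(λ + 2.6) = 0.
Roots: -1.6, -1.8, -2.6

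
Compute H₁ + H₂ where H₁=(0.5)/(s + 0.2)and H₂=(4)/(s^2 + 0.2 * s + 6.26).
Parallel: H = H₁ + H₂ = (n₁·d₂ + n₂·d₁)/(d₁·d₂).
n₁·d₂ = 0.5*s^2 + 0.1*s + 3.13. n₂·d₁ = 4*s + 0.8. Sum = 0.5*s^2 + 4.1*s + 3.93. d₁·d₂ = s^3 + 0.4*s^2 + 6.3*s + 1.252.
H(s) = (0.5*s^2 + 4.1*s + 3.93)/(s^3 + 0.4*s^2 + 6.3*s + 1.252)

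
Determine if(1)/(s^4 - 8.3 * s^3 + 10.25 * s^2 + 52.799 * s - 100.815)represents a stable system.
Denominator: s^4 - 8.3*s^3 + 10.25*s^2 + 52.799*s - 100.815 = (s - 4.7)(s - 3.9)(s + 2.5)(s - 2.2). Poles: -2.5, 2.2, 3.9, 4.7. All Re(p)<0: No (unstable)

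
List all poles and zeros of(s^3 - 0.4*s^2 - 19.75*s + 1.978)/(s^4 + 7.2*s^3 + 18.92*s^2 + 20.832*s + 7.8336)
Set denominator = 0: s^4 + 7.2*s^3 + 18.92*s^2 + 20.832*s + 7.8336 = (s + 1.6)(s + 0.8)(s^2 + 4.8*s + 6.12) = 0 → Poles: -0.8, -1.6, -2.4 + 0.6j, -2.4 - 0.6j
Set numerator = 0: s^3 - 0.4*s^2 - 19.75*s + 1.978 = (s + 4.3)(s - 0.1)(s - 4.6) = 0 → Zeros: -4.3, 0.1, 4.6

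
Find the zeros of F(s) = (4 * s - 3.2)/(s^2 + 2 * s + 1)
Set numerator = 0: 4*s - 3.2 = 0 → Zeros: 0.8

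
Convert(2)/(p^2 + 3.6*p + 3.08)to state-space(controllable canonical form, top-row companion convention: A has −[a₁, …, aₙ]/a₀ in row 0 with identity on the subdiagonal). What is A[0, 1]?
Reachable canonical form for den = p^2 + 3.6*p + 3.08: top row of A = -[a₁,a₂,...,aₙ]/a₀, ones on the subdiagonal, zeros elsewhere.
A = [[-3.6, -3.08], [1, 0]].
A[0,1] = -3.08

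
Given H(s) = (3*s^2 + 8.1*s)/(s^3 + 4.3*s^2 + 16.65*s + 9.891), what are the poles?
Set denominator = 0: s^3 + 4.3*s^2 + 16.65*s + 9.891 = (s + 0.7)(s^2 + 3.6*s + 14.13) = 0 → Poles: -0.7, -1.8 + 3.3j, -1.8 - 3.3j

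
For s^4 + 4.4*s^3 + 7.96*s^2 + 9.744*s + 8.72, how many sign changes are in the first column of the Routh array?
Routh array:
s^4: [1, 7.96, 8.72]; s^3: [4.4, 9.744]; s^2: [5.74545, 8.72]; s^1: [3.06603]; s^0: [8.72]
First column: [1, 4.4, 5.74545, 3.06603, 8.72]. Sign changes = 0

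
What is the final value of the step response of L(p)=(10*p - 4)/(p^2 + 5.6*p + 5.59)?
FVT: lim_{t→∞} y(t) = lim_{p→0} p*Y(p) where Y(p) = L(p)/p.
= lim_{p→0} L(p) = L(0) = num(0)/den(0) = -4/5.59 = -0.7156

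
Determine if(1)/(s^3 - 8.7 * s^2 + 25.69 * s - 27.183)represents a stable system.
Denominator: s^3 - 8.7*s^2 + 25.69*s - 27.183 = (s - 3.9)(s^2 - 4.8*s + 6.97). Poles: 2.4 + 1.1j, 2.4 - 1.1j, 3.9. All Re(p)<0: No (unstable)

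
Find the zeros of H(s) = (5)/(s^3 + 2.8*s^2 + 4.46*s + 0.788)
Numerator is a nonzero constant (5) → Zeros: none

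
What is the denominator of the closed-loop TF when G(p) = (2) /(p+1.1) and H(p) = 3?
Characteristic poly = G_den * H_den + G_num * H_num = (p + 1.1) + (6) = p + 7.1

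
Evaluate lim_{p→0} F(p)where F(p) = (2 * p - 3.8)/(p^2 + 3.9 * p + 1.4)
DC gain = F(0) = num(0)/den(0) = -3.8/1.4 = -2.714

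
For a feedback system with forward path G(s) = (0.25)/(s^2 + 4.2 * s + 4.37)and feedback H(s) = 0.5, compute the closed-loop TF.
Closed-loop T = G/(1+GH).
Numerator: G_num * H_den = 0.25.
Denominator: G_den * H_den + G_num * H_num = (s^2 + 4.2*s + 4.37) + (0.125) = s^2 + 4.2*s + 4.495.
T(s) = (0.25)/(s^2 + 4.2*s + 4.495)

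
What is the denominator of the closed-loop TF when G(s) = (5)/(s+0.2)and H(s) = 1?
Characteristic poly = G_den * H_den + G_num * H_num = (s + 0.2) + (5) = s + 5.2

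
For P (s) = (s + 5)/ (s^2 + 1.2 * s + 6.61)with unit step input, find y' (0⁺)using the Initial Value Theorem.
IVT: y'(0⁺) = lim_{s→∞} s²·Y(s) = lim_{s→∞} s·P(s).
deg(num) = 1, deg(den) = 2, relative degree = 1, so s·P(s) → (leading num)/(leading den) = 1/1 = 1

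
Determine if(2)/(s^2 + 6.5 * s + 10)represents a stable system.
Denominator: s^2 + 6.5*s + 10 = (s + 4)(s + 2.5). Poles: -2.5, -4. All Re(p)<0: Yes (stable)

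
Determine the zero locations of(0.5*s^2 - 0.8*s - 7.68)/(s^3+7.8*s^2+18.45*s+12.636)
Set numerator = 0: 0.5*s^2 - 0.8*s - 7.68 = 0.5*(s + 3.2)(s - 4.8) = 0 → Zeros: -3.2, 4.8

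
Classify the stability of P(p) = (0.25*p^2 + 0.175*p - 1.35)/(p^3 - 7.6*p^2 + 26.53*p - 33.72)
Denominator: p^3 - 7.6*p^2 + 26.53*p - 33.72 = (p - 2.4)(p^2 - 5.2*p + 14.05). Poles: 2.4, 2.6 + 2.7j, 2.6 - 2.7j. Unstable (3 pole(s) in RHP)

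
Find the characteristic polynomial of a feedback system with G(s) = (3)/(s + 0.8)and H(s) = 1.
Characteristic poly = G_den * H_den + G_num * H_num = (s + 0.8) + (3) = s + 3.8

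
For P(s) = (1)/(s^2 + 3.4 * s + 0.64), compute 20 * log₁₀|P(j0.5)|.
Substitute s = j*0.5: P(j0.5) = 0.128201 - 0.558824j.
|P(j0.5)| = sqrt(Re² + Im²) = 0.5733.
20*log₁₀(0.5733) = -4.83 dB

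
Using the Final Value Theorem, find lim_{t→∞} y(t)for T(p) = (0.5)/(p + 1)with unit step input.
FVT: lim_{t→∞} y(t) = lim_{p→0} p*Y(p) where Y(p) = T(p)/p.
= lim_{p→0} T(p) = T(0) = num(0)/den(0) = 0.5/1 = 0.5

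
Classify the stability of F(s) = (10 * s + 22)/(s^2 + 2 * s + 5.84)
Denominator: s^2 + 2*s + 5.84. Poles: -1 + 2.2j, -1 - 2.2j. Stable (all poles in LHP)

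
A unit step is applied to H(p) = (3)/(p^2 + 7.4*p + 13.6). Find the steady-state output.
FVT: lim_{t→∞} y(t) = lim_{p→0} p*Y(p) where Y(p) = H(p)/p.
= lim_{p→0} H(p) = H(0) = num(0)/den(0) = 3/13.6 = 0.2206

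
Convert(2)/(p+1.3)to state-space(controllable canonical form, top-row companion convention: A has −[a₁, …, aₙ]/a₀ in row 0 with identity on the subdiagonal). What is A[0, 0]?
Reachable canonical form for den = p + 1.3: top row of A = -[a₁,a₂,...,aₙ]/a₀, ones on the subdiagonal, zeros elsewhere.
A = [[-1.3]].
A[0,0] = -1.3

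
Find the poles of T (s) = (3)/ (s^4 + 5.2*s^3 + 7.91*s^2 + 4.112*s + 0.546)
Set denominator = 0: s^4 + 5.2*s^3 + 7.91*s^2 + 4.112*s + 0.546 = (s + 0.7)(s + 3)(s + 1.3)(s + 0.2) = 0 → Poles: -0.2, -0.7, -1.3, -3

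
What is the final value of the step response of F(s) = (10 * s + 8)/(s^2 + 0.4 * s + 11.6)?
FVT: lim_{t→∞} y(t) = lim_{s→0} s*Y(s) where Y(s) = F(s)/s.
= lim_{s→0} F(s) = F(0) = num(0)/den(0) = 8/11.6 = 0.6897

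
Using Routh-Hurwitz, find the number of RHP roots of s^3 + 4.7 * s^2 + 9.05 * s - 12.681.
Routh array:
s^3: [1, 9.05]; s^2: [4.7, -12.681]; s^1: [11.7481]; s^0: [-12.681]
First column: [1, 4.7, 11.7481, -12.681]. Sign changes = RHP roots = 1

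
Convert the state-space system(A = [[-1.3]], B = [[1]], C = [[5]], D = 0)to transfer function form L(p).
L(p) = C(pI - A)⁻¹B + D.
Characteristic polynomial det(pI - A) = p + 1.3.
Numerator from C·adj(pI-A)·B + D·det(pI-A) = 5.
L(p) = (5)/(p + 1.3)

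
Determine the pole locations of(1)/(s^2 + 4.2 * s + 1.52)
Set denominator = 0: s^2 + 4.2*s + 1.52 = (s + 3.8)(s + 0.4) = 0 → Poles: -0.4, -3.8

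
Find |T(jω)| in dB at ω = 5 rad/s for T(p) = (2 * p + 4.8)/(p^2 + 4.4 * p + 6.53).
Substitute p = j*5: T(j5) = 0.159178 - 0.351819j.
|T(j5)| = sqrt(Re² + Im²) = 0.3862.
20*log₁₀(0.3862) = -8.26 dB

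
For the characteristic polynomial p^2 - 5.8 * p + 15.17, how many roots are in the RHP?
Poles: 2.9 + 2.6j, 2.9 - 2.6j. RHP poles (Re>0): 2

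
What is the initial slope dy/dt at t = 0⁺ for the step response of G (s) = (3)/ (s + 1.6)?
IVT: y'(0⁺) = lim_{s→∞} s²·Y(s) = lim_{s→∞} s·G(s).
deg(num) = 0, deg(den) = 1, relative degree = 1, so s·G(s) → (leading num)/(leading den) = 3/1 = 3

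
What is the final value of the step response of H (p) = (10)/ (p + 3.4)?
FVT: lim_{t→∞} y(t) = lim_{p→0} p*Y(p) where Y(p) = H(p)/p.
= lim_{p→0} H(p) = H(0) = num(0)/den(0) = 10/3.4 = 2.941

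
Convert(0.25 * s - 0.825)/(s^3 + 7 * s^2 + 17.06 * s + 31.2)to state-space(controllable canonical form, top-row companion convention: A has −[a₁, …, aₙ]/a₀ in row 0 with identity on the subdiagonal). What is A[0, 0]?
Reachable canonical form for den = s^3 + 7*s^2 + 17.06*s + 31.2: top row of A = -[a₁,a₂,...,aₙ]/a₀, ones on the subdiagonal, zeros elsewhere.
A = [[-7, -17.06, -31.2], [1, 0, 0], [0, 1, 0]].
A[0,0] = -7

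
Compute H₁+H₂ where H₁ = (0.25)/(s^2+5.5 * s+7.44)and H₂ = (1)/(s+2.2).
Parallel: H = H₁ + H₂ = (n₁·d₂ + n₂·d₁)/(d₁·d₂).
n₁·d₂ = 0.25*s + 0.55. n₂·d₁ = s^2 + 5.5*s + 7.44. Sum = s^2 + 5.75*s + 7.99. d₁·d₂ = s^3 + 7.7*s^2 + 19.54*s + 16.368.
H(s) = (s^2 + 5.75*s + 7.99)/(s^3 + 7.7*s^2 + 19.54*s + 16.368)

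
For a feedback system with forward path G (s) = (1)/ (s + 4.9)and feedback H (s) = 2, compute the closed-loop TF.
Closed-loop T = G/(1+GH).
Numerator: G_num * H_den = 1.
Denominator: G_den * H_den + G_num * H_num = (s + 4.9) + (2) = s + 6.9.
T(s) = (1)/(s + 6.9)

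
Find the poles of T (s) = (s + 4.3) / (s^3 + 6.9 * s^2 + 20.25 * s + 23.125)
Set denominator = 0: s^3 + 6.9*s^2 + 20.25*s + 23.125 = (s + 2.5)(s^2 + 4.4*s + 9.25) = 0 → Poles: -2.2 + 2.1j, -2.2 - 2.1j, -2.5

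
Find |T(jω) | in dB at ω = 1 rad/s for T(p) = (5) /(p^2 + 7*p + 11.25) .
Substitute p = j*1: T(j1) = 0.332657 - 0.227181j.
|T(j1)| = sqrt(Re² + Im²) = 0.4028.
20*log₁₀(0.4028) = -7.90 dB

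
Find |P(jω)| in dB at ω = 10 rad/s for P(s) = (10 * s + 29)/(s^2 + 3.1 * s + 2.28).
Substitute s = j*10: P(j10) = 0.0253202 - 1.0153j.
|P(j10)| = sqrt(Re² + Im²) = 1.016.
20*log₁₀(1.016) = 0.13 dB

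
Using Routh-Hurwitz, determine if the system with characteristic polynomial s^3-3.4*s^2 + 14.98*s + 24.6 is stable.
Routh array:
s^3: [1, 14.98]; s^2: [-3.4, 24.6]; s^1: [22.2153]; s^0: [24.6]
First column: [1, -3.4, 22.2153, 24.6]. Sign changes = 2.
No, unstable (2 RHP root(s))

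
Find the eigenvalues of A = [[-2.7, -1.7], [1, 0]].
Eigenvalues solve det(λI - A) = 0.
Characteristic polynomial: λ^2 + 2.7*λ + 1.7 = 0.
Factor: (λ + 1)(λ + 1.7) = 0.
Roots: -1, -1.7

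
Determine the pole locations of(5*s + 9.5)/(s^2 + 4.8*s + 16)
Set denominator = 0: s^2 + 4.8*s + 16 = 0 → Poles: -2.4 + 3.2j, -2.4 - 3.2j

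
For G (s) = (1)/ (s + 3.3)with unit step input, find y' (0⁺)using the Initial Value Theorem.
IVT: y'(0⁺) = lim_{s→∞} s²·Y(s) = lim_{s→∞} s·G(s).
deg(num) = 0, deg(den) = 1, relative degree = 1, so s·G(s) → (leading num)/(leading den) = 1/1 = 1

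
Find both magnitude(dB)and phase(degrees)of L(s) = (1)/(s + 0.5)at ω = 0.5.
Substitute s = j*0.5: L(j0.5) = 1 - 1j.
|L| = 20*log₁₀(sqrt(Re²+Im²)) = 3.01 dB.
∠L = atan2(Im, Re) = -45.00°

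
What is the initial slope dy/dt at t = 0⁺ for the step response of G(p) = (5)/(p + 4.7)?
IVT: y'(0⁺) = lim_{p→∞} p²·Y(p) = lim_{p→∞} p·G(p).
deg(num) = 0, deg(den) = 1, relative degree = 1, so p·G(p) → (leading num)/(leading den) = 5/1 = 5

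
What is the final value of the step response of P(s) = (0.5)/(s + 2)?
FVT: lim_{t→∞} y(t) = lim_{s→0} s*Y(s) where Y(s) = P(s)/s.
= lim_{s→0} P(s) = P(0) = num(0)/den(0) = 0.5/2 = 0.25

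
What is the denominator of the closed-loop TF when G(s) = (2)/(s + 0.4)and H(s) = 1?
Characteristic poly = G_den * H_den + G_num * H_num = (s + 0.4) + (2) = s + 2.4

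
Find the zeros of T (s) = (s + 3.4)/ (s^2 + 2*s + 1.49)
Set numerator = 0: s + 3.4 = 0 → Zeros: -3.4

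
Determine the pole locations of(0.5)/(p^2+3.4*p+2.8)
Set denominator = 0: p^2 + 3.4*p + 2.8 = (p + 1.4)(p + 2) = 0 → Poles: -1.4, -2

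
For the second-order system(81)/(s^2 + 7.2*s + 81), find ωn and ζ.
Standard form: ωn²/(s²+2ζωn·s+ωn²).
const=81=ωn² → ωn=9, s coeff=7.2=2ζωn → ζ=0.4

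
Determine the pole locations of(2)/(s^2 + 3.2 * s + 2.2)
Set denominator = 0: s^2 + 3.2*s + 2.2 = (s + 2.2)(s + 1) = 0 → Poles: -1, -2.2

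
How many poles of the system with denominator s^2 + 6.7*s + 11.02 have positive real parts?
s^2 + 6.7*s + 11.02 = (s + 2.9)(s + 3.8). Poles: -2.9, -3.8. RHP poles (Re>0): 0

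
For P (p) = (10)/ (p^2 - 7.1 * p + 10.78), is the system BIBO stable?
Denominator: p^2 - 7.1*p + 10.78 = (p - 2.2)(p - 4.9). Poles: 2.2, 4.9. All Re(p)<0: No (unstable)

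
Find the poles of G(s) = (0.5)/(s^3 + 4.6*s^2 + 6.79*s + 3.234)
Set denominator = 0: s^3 + 4.6*s^2 + 6.79*s + 3.234 = (s + 1.1)(s + 1.4)(s + 2.1) = 0 → Poles: -1.1, -1.4, -2.1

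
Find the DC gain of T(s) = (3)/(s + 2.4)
DC gain = T(0) = num(0)/den(0) = 3/2.4 = 1.25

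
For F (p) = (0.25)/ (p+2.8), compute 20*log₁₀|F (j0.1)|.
Substitute p = j*0.1: F(j0.1) = 0.089172 - 0.00318471j.
|F(j0.1)| = sqrt(Re² + Im²) = 0.08923.
20*log₁₀(0.08923) = -20.99 dB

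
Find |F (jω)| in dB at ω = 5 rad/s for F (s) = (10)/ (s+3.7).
Substitute s = j*5: F(j5) = 0.956319 - 1.29232j.
|F(j5)| = sqrt(Re² + Im²) = 1.608.
20*log₁₀(1.608) = 4.12 dB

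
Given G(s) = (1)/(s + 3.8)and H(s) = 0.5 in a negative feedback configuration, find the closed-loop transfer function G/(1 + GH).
Closed-loop T = G/(1+GH).
Numerator: G_num * H_den = 1.
Denominator: G_den * H_den + G_num * H_num = (s + 3.8) + (0.5) = s + 4.3.
T(s) = (1)/(s + 4.3)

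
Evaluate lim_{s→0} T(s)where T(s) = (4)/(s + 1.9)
DC gain = T(0) = num(0)/den(0) = 4/1.9 = 2.105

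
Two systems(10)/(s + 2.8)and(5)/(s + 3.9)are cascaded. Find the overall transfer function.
Series: H = H₁ · H₂ = (n₁·n₂)/(d₁·d₂).
Num: n₁·n₂ = 50. Den: d₁·d₂ = s^2 + 6.7*s + 10.92.
H(s) = (50)/(s^2 + 6.7*s + 10.92)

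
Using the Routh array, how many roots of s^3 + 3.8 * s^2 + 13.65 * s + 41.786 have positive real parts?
Routh array:
s^3: [1, 13.65]; s^2: [3.8, 41.786]; s^1: [2.65368]; s^0: [41.786]
First column: [1, 3.8, 2.65368, 41.786]. Sign changes = RHP roots = 0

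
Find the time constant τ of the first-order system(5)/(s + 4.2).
First-order system: τ = -1/pole. Pole = -4.2. τ = -1/(-4.2) = 0.2381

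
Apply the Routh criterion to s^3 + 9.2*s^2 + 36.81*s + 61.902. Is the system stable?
Routh array:
s^3: [1, 36.81]; s^2: [9.2, 61.902]; s^1: [30.0815]; s^0: [61.902]
First column: [1, 9.2, 30.0815, 61.902]. Sign changes = 0.
Yes, stable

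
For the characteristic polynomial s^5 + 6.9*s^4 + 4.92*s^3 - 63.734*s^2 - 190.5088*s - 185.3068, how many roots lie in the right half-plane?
Factor: s^5 + 6.9*s^4 + 4.92*s^3 - 63.734*s^2 - 190.5088*s - 185.3068 = (s - 3.4)(s + 3.4)(s + 3.5)(s^2 + 3.4*s + 4.58).
Roots: -1.7 + 1.3j, -1.7 - 1.3j, -3.4, -3.5, 3.4.
RHP roots (Re>0): 1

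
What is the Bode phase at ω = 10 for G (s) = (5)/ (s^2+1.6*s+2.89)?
Substitute s = j*10: G(j10) = -0.0501272 - 0.00825904j.
∠G(j10) = atan2(Im, Re) = atan2(-0.00825904, -0.0501272) = -170.64°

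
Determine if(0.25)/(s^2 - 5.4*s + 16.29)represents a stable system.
Denominator: s^2 - 5.4*s + 16.29. Poles: 2.7 + 3j, 2.7 - 3j. All Re(p)<0: No (unstable)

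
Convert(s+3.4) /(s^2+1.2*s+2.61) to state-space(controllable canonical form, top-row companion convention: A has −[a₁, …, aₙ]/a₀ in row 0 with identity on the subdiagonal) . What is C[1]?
Reachable canonical form: C = numerator coefficients (right-aligned, zero-padded to length n).
num = s + 3.4, C = [[1, 3.4]].
C[1] = 3.4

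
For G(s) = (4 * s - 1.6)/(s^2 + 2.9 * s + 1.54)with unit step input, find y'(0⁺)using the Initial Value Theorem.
IVT: y'(0⁺) = lim_{s→∞} s²·Y(s) = lim_{s→∞} s·G(s).
deg(num) = 1, deg(den) = 2, relative degree = 1, so s·G(s) → (leading num)/(leading den) = 4/1 = 4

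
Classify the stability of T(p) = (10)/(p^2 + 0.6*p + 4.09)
Denominator: p^2 + 0.6*p + 4.09. Poles: -0.3 + 2j, -0.3 - 2j. Stable (all poles in LHP)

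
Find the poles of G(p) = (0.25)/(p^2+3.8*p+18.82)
Set denominator = 0: p^2 + 3.8*p + 18.82 = 0 → Poles: -1.9 + 3.9j, -1.9 - 3.9j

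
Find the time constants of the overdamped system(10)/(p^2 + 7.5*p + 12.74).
Overdamped: real poles at -2.6, -4.9. τ = -1/pole → τ₁ = 0.3846, τ₂ = 0.2041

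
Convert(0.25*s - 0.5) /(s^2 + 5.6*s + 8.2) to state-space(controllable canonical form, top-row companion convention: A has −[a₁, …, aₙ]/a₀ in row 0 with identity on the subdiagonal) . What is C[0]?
Reachable canonical form: C = numerator coefficients (right-aligned, zero-padded to length n).
num = 0.25*s - 0.5, C = [[0.25, -0.5]].
C[0] = 0.25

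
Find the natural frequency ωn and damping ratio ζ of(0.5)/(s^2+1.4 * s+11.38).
Underdamped: complex pole -0.7 + 3.3j. ωn = |pole| = 3.373, ζ = -Re(pole)/ωn = 0.2075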